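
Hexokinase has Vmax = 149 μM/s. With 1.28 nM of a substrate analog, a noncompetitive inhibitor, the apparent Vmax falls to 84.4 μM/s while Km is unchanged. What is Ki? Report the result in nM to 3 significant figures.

1.67 nM

Noncompetitive: Vmax,app = Vmax/α with α = 1 + [I]/Ki.
α = Vmax/Vmax,app = 149/84.4 = 1.765.
Ki = [I]/(α − 1) = 1.28/0.7654 = 1.67 nM.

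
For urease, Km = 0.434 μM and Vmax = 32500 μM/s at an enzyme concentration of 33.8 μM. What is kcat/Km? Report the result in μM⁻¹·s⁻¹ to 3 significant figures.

kcat = Vmax/[E]total = 32500/33.8 = 962 s⁻¹.
kcat/Km = 962/0.434 = 2220 μM⁻¹·s⁻¹.

2220 μM⁻¹·s⁻¹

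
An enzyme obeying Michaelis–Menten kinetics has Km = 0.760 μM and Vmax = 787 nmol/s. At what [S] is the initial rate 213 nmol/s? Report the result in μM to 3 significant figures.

0.282 μM

The required fractional saturation is v/Vmax = 213/787 = 0.2706.
Then [S]/(Km+[S]) = 0.2706 ⇒ [S] = 0.760 × 0.2706/(1 − 0.2706) = 0.282 μM.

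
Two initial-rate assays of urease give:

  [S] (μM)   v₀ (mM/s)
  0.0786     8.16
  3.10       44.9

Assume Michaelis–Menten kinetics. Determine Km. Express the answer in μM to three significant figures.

In reciprocal form, 1/v = (Km/Vmax)·(1/[S]) + 1/Vmax. The two points give (1/[S], 1/v) = (12.72, 0.1225) and (0.3226, 0.02227).
Slope = (0.1225 − 0.02227)/(12.72 − 0.3226) = 0.008087; intercept = 0.1225 − 0.008087×12.72 = 0.01966.
Vmax = 1/intercept = 50.9 mM/s; Km = slope × Vmax = 0.008087 × 50.9 = 0.411 μM.

0.411 μM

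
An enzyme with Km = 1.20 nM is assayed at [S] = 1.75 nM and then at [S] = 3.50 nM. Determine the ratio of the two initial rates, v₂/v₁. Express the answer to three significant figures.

1.26

Since Vmax cancels, v₂/v₁ = [S]₂(Km+[S]₁) / [S]₁(Km+[S]₂).
= 3.50×(1.20+1.75) / (1.75×(1.20+3.50)) = 10.32/8.225 = 1.26.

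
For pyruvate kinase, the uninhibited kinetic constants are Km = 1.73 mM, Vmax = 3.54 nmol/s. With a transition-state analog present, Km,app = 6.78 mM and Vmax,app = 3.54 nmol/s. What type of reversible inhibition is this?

Km increases (1.73 → 6.78 mM) while Vmax is unchanged — the hallmark of competitive inhibition.

competitive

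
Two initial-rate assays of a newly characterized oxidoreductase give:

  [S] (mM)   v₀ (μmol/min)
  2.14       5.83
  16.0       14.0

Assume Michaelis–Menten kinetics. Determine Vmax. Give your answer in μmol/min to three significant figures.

In reciprocal form, 1/v = (Km/Vmax)·(1/[S]) + 1/Vmax. The two points give (1/[S], 1/v) = (0.4673, 0.1715) and (0.06250, 0.07143).
Slope = (0.1715 − 0.07143)/(0.4673 − 0.06250) = 0.2473; intercept = 0.1715 − 0.2473×0.4673 = 0.05597.
Vmax = 1/intercept = 17.9 μmol/min; Km = slope × Vmax = 0.2473 × 17.9 = 4.42 mM.

17.9 μmol/min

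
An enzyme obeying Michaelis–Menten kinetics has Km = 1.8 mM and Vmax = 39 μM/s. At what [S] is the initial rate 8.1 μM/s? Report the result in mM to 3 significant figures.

0.472 mM

The required fractional saturation is v/Vmax = 8.1/39 = 0.2077.
Then [S]/(Km+[S]) = 0.2077 ⇒ [S] = 1.8 × 0.2077/(1 − 0.2077) = 0.472 mM.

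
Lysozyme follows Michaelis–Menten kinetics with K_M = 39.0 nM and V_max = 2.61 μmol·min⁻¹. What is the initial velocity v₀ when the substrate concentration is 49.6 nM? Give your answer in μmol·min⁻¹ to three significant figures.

1.46 μmol·min⁻¹

[S]/(Km+[S]) = 49.6/88.60 = 0.5598, the fractional saturation.
v = 0.5598 × Vmax = 0.5598 × 2.61 = 1.46 μmol·min⁻¹.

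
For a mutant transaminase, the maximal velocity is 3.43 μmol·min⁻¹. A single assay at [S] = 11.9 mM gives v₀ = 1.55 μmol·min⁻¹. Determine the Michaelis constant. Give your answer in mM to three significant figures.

v/Vmax = 1.55/3.43 = 0.4519 = [S]/(Km+[S]).
So Km + [S] = [S]/0.4519 = 26.33 mM, giving Km = 26.33 − 11.9 = 14.4 mM.

14.4 mM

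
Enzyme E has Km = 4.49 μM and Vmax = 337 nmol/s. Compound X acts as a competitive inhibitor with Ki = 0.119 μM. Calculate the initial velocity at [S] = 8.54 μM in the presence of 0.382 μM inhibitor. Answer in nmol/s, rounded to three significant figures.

105 nmol/s

α = 1 + [I]/Ki = 1 + 0.382/0.119 = 4.210.
For a competitive inhibitor, Vmax is unchanged and the apparent Km becomes α·Km: Km,app = 18.9 μM, Vmax,app = 337 nmol/s.
v = Vmax,app·[S]/(Km,app + [S]) = 337 × 8.54/(18.9 + 8.54) = 105 nmol/s.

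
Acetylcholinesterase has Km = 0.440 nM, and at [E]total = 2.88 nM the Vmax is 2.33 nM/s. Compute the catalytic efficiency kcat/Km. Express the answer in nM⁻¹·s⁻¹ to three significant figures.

1.84 nM⁻¹·s⁻¹

kcat = Vmax/[E]total = 2.33/2.88 = 0.809 s⁻¹.
kcat/Km = 0.809/0.440 = 1.84 nM⁻¹·s⁻¹.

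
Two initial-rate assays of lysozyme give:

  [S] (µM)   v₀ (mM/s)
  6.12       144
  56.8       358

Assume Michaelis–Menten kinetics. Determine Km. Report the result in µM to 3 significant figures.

12.4 µM

In reciprocal form, 1/v = (Km/Vmax)·(1/[S]) + 1/Vmax. The two points give (1/[S], 1/v) = (0.1634, 0.006944) and (0.01761, 0.002793).
Slope = (0.006944 − 0.002793)/(0.1634 − 0.01761) = 0.02847; intercept = 0.006944 − 0.02847×0.1634 = 0.002292.
Vmax = 1/intercept = 436 mM/s; Km = slope × Vmax = 0.02847 × 436 = 12.4 µM.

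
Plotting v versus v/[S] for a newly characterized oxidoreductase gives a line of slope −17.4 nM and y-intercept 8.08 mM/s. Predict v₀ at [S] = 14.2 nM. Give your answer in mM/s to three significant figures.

In the Eadie–Hofstee form v = Vmax − Km·(v/[S]), the slope is −Km and the intercept is Vmax, so Km = 17.4 nM and Vmax = 8.08 mM/s.
v = 8.08 × 14.2/(17.4 + 14.2) = 3.63 mM/s.

3.63 mM/s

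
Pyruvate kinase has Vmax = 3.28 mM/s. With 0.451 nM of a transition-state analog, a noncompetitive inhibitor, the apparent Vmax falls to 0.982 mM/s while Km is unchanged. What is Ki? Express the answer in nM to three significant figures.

Noncompetitive: Vmax,app = Vmax/α with α = 1 + [I]/Ki.
α = Vmax/Vmax,app = 3.28/0.982 = 3.340.
Since α = 1 + [I]/Ki, [I]/Ki = 3.340 − 1 = 2.340 and Ki = 0.451/2.340 = 0.193 nM.

0.193 nM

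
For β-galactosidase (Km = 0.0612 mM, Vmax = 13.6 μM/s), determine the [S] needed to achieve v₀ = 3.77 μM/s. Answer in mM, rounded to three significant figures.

0.0235 mM

Rearranging v = Vmax[S]/(Km+[S]) gives [S] = Km·v/(Vmax − v).
[S] = 0.0612 × 3.77 / (13.6 − 3.77) = 0.2307/9.830 = 0.0235 mM.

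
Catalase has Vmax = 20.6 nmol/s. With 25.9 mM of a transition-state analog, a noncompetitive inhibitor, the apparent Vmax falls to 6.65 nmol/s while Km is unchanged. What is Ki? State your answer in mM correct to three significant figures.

12.3 mM

Noncompetitive: Vmax,app = Vmax/α with α = 1 + [I]/Ki.
α = Vmax/Vmax,app = 20.6/6.65 = 3.098.
Since α = 1 + [I]/Ki, [I]/Ki = 3.098 − 1 = 2.098 and Ki = 25.9/2.098 = 12.3 mM.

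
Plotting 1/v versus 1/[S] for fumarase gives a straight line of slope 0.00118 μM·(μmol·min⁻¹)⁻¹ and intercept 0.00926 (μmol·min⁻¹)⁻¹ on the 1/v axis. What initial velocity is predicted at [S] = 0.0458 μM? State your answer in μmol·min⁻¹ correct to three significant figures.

28.6 μmol·min⁻¹

The y-intercept is 1/Vmax, so Vmax = 1/0.00926 = 108 μmol·min⁻¹.
The slope is Km/Vmax, so Km = 0.00118 × 108 = 0.127 μM.
Then v = 108 × 0.0458/(0.127 + 0.0458) = 28.6 μmol·min⁻¹.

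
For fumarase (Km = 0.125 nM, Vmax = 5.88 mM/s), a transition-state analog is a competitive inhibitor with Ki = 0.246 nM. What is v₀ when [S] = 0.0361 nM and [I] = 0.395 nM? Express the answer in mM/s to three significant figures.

0.587 mM/s

With α = 1 + [I]/Ki = 1 + 0.395/0.246 = 2.606, the competitive rate law is v = Vmax[S] / (αKm + [S]).
v = 5.88×0.0361 / (2.606×0.125 + 0.0361) = 0.2123/0.3618 = 0.587 mM/s.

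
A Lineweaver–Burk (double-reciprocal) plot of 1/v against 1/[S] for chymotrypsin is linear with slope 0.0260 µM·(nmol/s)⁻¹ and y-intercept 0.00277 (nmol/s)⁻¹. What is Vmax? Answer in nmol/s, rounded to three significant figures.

361 nmol/s

The y-intercept of a Lineweaver–Burk plot equals 1/Vmax, so Vmax = 1/0.00277 = 361 nmol/s.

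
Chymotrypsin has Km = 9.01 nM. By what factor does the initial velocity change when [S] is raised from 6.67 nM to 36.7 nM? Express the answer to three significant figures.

The fractional saturations are [S]/(Km+[S]) = 6.67/15.68 = 0.4254 and 36.7/45.71 = 0.8029.
v₂/v₁ is just their ratio: 0.8029/0.4254 = 1.89.

1.89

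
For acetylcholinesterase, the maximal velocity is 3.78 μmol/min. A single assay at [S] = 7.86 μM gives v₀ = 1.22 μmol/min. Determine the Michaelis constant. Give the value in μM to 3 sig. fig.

v/Vmax = 1.22/3.78 = 0.3228 = [S]/(Km+[S]).
So Km + [S] = [S]/0.3228 = 24.35 μM, giving Km = 24.35 − 7.86 = 16.5 μM.

16.5 μM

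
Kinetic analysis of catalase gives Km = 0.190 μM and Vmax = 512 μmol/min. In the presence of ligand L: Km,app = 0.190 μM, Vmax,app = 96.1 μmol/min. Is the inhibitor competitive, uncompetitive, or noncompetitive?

noncompetitive

Vmax decreases (512 → 96.1 μmol/min) while Km is unchanged — pure noncompetitive inhibition.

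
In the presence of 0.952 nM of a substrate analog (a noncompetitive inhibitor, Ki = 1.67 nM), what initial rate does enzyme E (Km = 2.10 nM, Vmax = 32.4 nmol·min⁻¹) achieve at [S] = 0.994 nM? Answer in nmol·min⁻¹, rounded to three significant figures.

α = 1 + [I]/Ki = 1 + 0.952/1.67 = 1.570.
For a noncompetitive inhibitor, Vmax is reduced to Vmax/α while Km is unchanged: Km,app = 2.10 nM, Vmax,app = 20.6 nmol·min⁻¹.
v = Vmax,app·[S]/(Km,app + [S]) = 20.6 × 0.994/(2.10 + 0.994) = 6.63 nmol·min⁻¹.

6.63 nmol·min⁻¹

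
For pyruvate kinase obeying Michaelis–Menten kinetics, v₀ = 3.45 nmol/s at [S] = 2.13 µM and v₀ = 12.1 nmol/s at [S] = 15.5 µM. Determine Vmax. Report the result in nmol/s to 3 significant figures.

From v = Vmax[S]/(Km+[S]), each point gives Vmax = v(Km+[S])/[S].
Equating: 3.45(Km+2.13)/2.13 = 12.1(Km+15.5)/15.5.
1.620·Km + 3.45 = 0.7806·Km + 12.1, so (1.620 − 0.7806)·Km = 12.1 − 3.45.
Km = 8.650/0.8391 = 10.3 µM; then Vmax = 3.45(10.3+2.13)/2.13 = 20.1 nmol/s.

20.1 nmol/s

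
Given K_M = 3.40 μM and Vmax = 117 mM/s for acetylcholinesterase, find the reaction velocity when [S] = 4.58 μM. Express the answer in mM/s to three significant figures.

v = Vmax·[S]/(Km + [S]) = 117 × 4.58 / (3.40 + 4.58)
  = 535.9 / 7.980 = 67.2 mM/s.

67.2 mM/s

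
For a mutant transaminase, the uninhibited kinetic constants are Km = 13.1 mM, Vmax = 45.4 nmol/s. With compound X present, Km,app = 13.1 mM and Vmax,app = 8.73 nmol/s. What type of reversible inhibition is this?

noncompetitive

Vmax decreases (45.4 → 8.73 nmol/s) while Km is unchanged — pure noncompetitive inhibition.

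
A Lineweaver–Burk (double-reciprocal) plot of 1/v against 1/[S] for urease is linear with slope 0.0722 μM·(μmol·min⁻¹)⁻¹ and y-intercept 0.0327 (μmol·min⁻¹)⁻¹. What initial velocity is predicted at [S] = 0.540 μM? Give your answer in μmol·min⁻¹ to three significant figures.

6.01 μmol·min⁻¹

The y-intercept is 1/Vmax, so Vmax = 1/0.0327 = 30.6 μmol·min⁻¹.
The slope is Km/Vmax, so Km = 0.0722 × 30.6 = 2.21 μM.
Then v = 30.6 × 0.540/(2.21 + 0.540) = 6.01 μmol·min⁻¹.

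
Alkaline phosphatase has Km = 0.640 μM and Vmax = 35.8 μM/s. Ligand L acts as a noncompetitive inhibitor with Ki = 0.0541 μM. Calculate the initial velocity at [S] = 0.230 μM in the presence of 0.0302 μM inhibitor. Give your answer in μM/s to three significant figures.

6.07 μM/s

With α = 1 + [I]/Ki = 1 + 0.0302/0.0541 = 1.558, the noncompetitive rate law is v = (Vmax/α)·[S] / (Km + [S]).
v = (35.8/1.558)×0.230 / (0.640 + 0.230) = 5.284/0.8700 = 6.07 μM/s.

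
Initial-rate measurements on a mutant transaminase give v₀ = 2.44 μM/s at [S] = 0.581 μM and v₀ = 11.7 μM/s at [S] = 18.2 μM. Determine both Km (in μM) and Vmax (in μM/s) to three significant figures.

In reciprocal form, 1/v = (Km/Vmax)·(1/[S]) + 1/Vmax. The two points give (1/[S], 1/v) = (1.721, 0.4098) and (0.05495, 0.08547).
Slope = (0.4098 − 0.08547)/(1.721 − 0.05495) = 0.1947; intercept = 0.4098 − 0.1947×1.721 = 0.07477.
Vmax = 1/intercept = 13.4 μM/s; Km = slope × Vmax = 0.1947 × 13.4 = 2.60 μM.

Km = 2.60 μM; Vmax = 13.4 μM/s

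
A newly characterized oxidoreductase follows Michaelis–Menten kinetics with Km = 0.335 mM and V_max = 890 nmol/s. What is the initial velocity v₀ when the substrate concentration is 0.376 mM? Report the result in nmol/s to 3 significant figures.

471 nmol/s

v = Vmax·[S]/(Km + [S]) = 890 × 0.376 / (0.335 + 0.376)
  = 334.6 / 0.7110 = 471 nmol/s.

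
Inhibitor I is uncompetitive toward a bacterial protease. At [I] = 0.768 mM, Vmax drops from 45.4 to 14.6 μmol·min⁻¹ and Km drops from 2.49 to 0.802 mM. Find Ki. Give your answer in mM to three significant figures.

Uncompetitive: Vmax,app = Vmax/α (and Km,app = Km/α) with α = 1 + [I]/Ki.
α = Vmax/Vmax,app = 45.4/14.6 = 3.110.
Since α = 1 + [I]/Ki, [I]/Ki = 3.110 − 1 = 2.110 and Ki = 0.768/2.110 = 0.364 mM.

0.364 mM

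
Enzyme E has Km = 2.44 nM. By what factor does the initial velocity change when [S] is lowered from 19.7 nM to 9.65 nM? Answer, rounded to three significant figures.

0.897

Since Vmax cancels, v₂/v₁ = [S]₂(Km+[S]₁) / [S]₁(Km+[S]₂).
= 9.65×(2.44+19.7) / (19.7×(2.44+9.65)) = 213.7/238.2 = 0.897.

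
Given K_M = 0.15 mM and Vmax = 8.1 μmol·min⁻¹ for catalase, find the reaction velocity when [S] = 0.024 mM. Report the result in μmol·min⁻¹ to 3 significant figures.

[S]/(Km+[S]) = 0.024/0.1740 = 0.1379, the fractional saturation.
v = 0.1379 × Vmax = 0.1379 × 8.1 = 1.12 μmol·min⁻¹.

1.12 μmol·min⁻¹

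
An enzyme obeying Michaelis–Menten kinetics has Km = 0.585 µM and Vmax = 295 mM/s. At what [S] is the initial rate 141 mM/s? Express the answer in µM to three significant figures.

Rearranging v = Vmax[S]/(Km+[S]) gives [S] = Km·v/(Vmax − v).
[S] = 0.585 × 141 / (295 − 141) = 82.48/154.0 = 0.536 µM.

0.536 µM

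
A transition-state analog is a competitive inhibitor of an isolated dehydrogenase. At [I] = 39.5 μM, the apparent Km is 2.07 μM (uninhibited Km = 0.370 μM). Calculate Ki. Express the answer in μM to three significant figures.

8.60 μM

Competitive: Km,app = α·Km with α = 1 + [I]/Ki.
α = Km,app/Km = 2.07/0.370 = 5.595.
Since α = 1 + [I]/Ki, [I]/Ki = 5.595 − 1 = 4.595 and Ki = 39.5/4.595 = 8.60 μM.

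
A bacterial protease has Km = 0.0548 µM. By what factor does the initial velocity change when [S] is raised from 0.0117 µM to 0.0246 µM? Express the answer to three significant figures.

1.76

The fractional saturations are [S]/(Km+[S]) = 0.0117/0.06650 = 0.1759 and 0.0246/0.07940 = 0.3098.
v₂/v₁ is just their ratio: 0.3098/0.1759 = 1.76.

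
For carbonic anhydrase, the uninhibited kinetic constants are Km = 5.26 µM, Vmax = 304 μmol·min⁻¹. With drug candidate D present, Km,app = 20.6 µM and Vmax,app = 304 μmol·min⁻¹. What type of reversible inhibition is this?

competitive

Km increases (5.26 → 20.6 µM) while Vmax is unchanged — the hallmark of competitive inhibition.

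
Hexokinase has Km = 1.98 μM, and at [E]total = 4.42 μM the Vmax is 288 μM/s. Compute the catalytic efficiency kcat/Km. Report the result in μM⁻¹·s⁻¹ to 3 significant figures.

32.9 μM⁻¹·s⁻¹

kcat = Vmax/[E]total = 288/4.42 = 65.2 s⁻¹.
kcat/Km = 65.2/1.98 = 32.9 μM⁻¹·s⁻¹.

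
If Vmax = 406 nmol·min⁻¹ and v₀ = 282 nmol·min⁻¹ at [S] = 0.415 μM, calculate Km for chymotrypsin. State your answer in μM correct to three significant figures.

0.182 μM

v/Vmax = 282/406 = 0.6946 = [S]/(Km+[S]).
So Km + [S] = [S]/0.6946 = 0.5975 μM, giving Km = 0.5975 − 0.415 = 0.182 μM.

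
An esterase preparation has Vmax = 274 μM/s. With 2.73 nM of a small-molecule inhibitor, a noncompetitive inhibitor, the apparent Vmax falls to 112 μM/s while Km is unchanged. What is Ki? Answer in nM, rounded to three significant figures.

Noncompetitive: Vmax,app = Vmax/α with α = 1 + [I]/Ki.
α = Vmax/Vmax,app = 274/112 = 2.446.
Since α = 1 + [I]/Ki, [I]/Ki = 2.446 − 1 = 1.446 and Ki = 2.73/1.446 = 1.89 nM.

1.89 nM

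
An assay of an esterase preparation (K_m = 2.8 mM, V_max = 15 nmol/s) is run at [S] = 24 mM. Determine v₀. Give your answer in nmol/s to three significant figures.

v = Vmax·[S]/(Km + [S]) = 15 × 24 / (2.8 + 24)
  = 360.0 / 26.80 = 13.4 nmol/s.

13.4 nmol/s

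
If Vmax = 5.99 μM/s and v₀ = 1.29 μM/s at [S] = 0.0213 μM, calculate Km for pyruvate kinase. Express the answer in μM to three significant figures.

0.0776 μM

v/Vmax = 1.29/5.99 = 0.2154 = [S]/(Km+[S]).
So Km + [S] = [S]/0.2154 = 0.09890 μM, giving Km = 0.09890 − 0.0213 = 0.0776 μM.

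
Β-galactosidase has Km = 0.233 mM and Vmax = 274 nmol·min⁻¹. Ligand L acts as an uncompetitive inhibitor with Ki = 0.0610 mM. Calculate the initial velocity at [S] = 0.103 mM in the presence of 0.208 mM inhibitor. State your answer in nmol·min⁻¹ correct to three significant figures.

41.1 nmol·min⁻¹

With α = 1 + [I]/Ki = 1 + 0.208/0.0610 = 4.410, the uncompetitive rate law is v = (Vmax/α)·[S] / (Km/α + [S]).
v = (274/4.410)×0.103 / (0.233/4.410 + 0.103) = 6.400/0.1558 = 41.1 nmol·min⁻¹.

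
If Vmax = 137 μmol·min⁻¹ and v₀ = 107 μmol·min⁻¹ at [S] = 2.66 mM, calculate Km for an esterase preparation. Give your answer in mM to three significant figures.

0.746 mM

From v = Vmax[S]/(Km+[S]), Km = [S](Vmax − v)/v.
Km = 2.66 × (137 − 107) / 107 = 79.80/107 = 0.746 mM.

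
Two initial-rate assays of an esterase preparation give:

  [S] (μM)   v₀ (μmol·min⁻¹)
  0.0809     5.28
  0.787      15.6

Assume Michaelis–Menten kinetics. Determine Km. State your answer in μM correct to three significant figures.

From v = Vmax[S]/(Km+[S]), each point gives Vmax = v(Km+[S])/[S].
Equating: 5.28(Km+0.0809)/0.0809 = 15.6(Km+0.787)/0.787.
65.27·Km + 5.28 = 19.82·Km + 15.6, so (65.27 − 19.82)·Km = 15.6 − 5.28.
Km = 10.32/45.44 = 0.227 μM; then Vmax = 5.28(0.227+0.0809)/0.0809 = 20.1 μmol·min⁻¹.

0.227 μM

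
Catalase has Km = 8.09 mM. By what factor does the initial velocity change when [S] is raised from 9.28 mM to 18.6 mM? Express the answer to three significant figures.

Since Vmax cancels, v₂/v₁ = [S]₂(Km+[S]₁) / [S]₁(Km+[S]₂).
= 18.6×(8.09+9.28) / (9.28×(8.09+18.6)) = 323.1/247.7 = 1.30.

1.30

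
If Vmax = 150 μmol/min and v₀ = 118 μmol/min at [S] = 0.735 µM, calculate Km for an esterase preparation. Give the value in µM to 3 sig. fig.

0.199 µM

v/Vmax = 118/150 = 0.7867 = [S]/(Km+[S]).
So Km + [S] = [S]/0.7867 = 0.9343 µM, giving Km = 0.9343 − 0.735 = 0.199 µM.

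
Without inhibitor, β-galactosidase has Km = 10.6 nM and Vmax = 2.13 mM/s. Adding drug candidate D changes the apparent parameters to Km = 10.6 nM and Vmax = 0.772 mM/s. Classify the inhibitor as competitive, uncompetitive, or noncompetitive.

noncompetitive

Vmax decreases (2.13 → 0.772 mM/s) while Km is unchanged — pure noncompetitive inhibition.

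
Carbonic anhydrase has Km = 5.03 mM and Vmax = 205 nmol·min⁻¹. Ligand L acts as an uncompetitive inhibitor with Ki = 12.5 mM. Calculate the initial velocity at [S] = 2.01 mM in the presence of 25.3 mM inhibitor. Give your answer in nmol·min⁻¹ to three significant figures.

With α = 1 + [I]/Ki = 1 + 25.3/12.5 = 3.024, the uncompetitive rate law is v = (Vmax/α)·[S] / (Km/α + [S]).
v = (205/3.024)×2.01 / (5.03/3.024 + 2.01) = 136.3/3.673 = 37.1 nmol·min⁻¹.

37.1 nmol·min⁻¹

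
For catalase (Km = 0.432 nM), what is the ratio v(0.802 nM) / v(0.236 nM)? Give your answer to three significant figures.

The fractional saturations are [S]/(Km+[S]) = 0.236/0.6680 = 0.3533 and 0.802/1.234 = 0.6499.
v₂/v₁ is just their ratio: 0.6499/0.3533 = 1.84.

1.84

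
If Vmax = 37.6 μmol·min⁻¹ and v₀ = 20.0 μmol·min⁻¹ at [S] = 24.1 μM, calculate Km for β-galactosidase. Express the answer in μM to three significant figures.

v/Vmax = 20.0/37.6 = 0.5319 = [S]/(Km+[S]).
So Km + [S] = [S]/0.5319 = 45.31 μM, giving Km = 45.31 − 24.1 = 21.2 μM.

21.2 μM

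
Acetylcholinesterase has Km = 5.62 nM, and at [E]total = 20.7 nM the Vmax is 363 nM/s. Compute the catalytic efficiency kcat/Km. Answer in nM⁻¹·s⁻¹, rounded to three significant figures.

kcat = Vmax/[E]total = 363/20.7 = 17.5 s⁻¹.
kcat/Km = 17.5/5.62 = 3.12 nM⁻¹·s⁻¹.

3.12 nM⁻¹·s⁻¹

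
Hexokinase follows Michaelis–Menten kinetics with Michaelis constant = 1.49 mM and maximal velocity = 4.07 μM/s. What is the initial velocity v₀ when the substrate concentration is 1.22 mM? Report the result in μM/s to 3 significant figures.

[S]/(Km+[S]) = 1.22/2.710 = 0.4502, the fractional saturation.
v = 0.4502 × Vmax = 0.4502 × 4.07 = 1.83 μM/s.

1.83 μM/s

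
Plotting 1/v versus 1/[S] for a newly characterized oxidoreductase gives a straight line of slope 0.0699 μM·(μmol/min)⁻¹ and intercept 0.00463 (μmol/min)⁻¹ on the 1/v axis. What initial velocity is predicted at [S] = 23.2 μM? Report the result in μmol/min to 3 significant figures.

The y-intercept is 1/Vmax, so Vmax = 1/0.00463 = 216 μmol/min.
The slope is Km/Vmax, so Km = 0.0699 × 216 = 15.1 μM.
Then v = 216 × 23.2/(15.1 + 23.2) = 131 μmol/min.

131 μmol/min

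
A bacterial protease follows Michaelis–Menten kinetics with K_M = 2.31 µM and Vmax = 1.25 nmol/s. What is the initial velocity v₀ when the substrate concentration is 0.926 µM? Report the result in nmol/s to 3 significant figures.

[S]/(Km+[S]) = 0.926/3.236 = 0.2862, the fractional saturation.
v = 0.2862 × Vmax = 0.2862 × 1.25 = 0.358 nmol/s.

0.358 nmol/s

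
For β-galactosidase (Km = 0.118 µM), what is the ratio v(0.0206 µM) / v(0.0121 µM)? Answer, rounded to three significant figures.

1.60

The fractional saturations are [S]/(Km+[S]) = 0.0121/0.1301 = 0.09301 and 0.0206/0.1386 = 0.1486.
v₂/v₁ is just their ratio: 0.1486/0.09301 = 1.60.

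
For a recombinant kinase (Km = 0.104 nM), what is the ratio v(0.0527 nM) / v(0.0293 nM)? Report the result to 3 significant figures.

The fractional saturations are [S]/(Km+[S]) = 0.0293/0.1333 = 0.2198 and 0.0527/0.1567 = 0.3363.
v₂/v₁ is just their ratio: 0.3363/0.2198 = 1.53.

1.53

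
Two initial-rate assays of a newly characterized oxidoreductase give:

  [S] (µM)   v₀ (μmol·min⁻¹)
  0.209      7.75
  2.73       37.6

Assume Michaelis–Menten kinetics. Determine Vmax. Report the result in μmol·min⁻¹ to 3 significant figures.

55.2 μmol·min⁻¹

In reciprocal form, 1/v = (Km/Vmax)·(1/[S]) + 1/Vmax. The two points give (1/[S], 1/v) = (4.785, 0.1290) and (0.3663, 0.02660).
Slope = (0.1290 − 0.02660)/(4.785 − 0.3663) = 0.02318; intercept = 0.1290 − 0.02318×4.785 = 0.01810.
Vmax = 1/intercept = 55.2 μmol·min⁻¹; Km = slope × Vmax = 0.02318 × 55.2 = 1.28 µM.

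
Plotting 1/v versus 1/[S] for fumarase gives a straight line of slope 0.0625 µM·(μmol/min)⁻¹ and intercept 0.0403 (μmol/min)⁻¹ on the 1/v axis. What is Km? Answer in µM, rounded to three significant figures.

1.55 µM

y-intercept = 1/Vmax ⇒ Vmax = 24.8 μmol/min; slope = Km/Vmax ⇒ Km = slope × Vmax.
Km = 0.0625 × 24.8 = 1.55 µM.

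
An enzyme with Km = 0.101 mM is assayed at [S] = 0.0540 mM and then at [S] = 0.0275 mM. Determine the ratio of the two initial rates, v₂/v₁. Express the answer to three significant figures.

0.614

The fractional saturations are [S]/(Km+[S]) = 0.0540/0.1550 = 0.3484 and 0.0275/0.1285 = 0.2140.
v₂/v₁ is just their ratio: 0.2140/0.3484 = 0.614.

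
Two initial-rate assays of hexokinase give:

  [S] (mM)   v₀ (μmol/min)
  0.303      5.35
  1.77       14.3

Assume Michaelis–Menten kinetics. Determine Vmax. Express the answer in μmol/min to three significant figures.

21.8 μmol/min

In reciprocal form, 1/v = (Km/Vmax)·(1/[S]) + 1/Vmax. The two points give (1/[S], 1/v) = (3.300, 0.1869) and (0.5650, 0.06993).
Slope = (0.1869 − 0.06993)/(3.300 − 0.5650) = 0.04277; intercept = 0.1869 − 0.04277×3.300 = 0.04577.
Vmax = 1/intercept = 21.8 μmol/min; Km = slope × Vmax = 0.04277 × 21.8 = 0.934 mM.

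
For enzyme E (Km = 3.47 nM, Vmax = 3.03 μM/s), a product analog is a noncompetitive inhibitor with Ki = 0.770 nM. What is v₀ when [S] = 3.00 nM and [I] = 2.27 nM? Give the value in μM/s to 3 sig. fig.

0.356 μM/s

With α = 1 + [I]/Ki = 1 + 2.27/0.770 = 3.948, the noncompetitive rate law is v = (Vmax/α)·[S] / (Km + [S]).
v = (3.03/3.948)×3.00 / (3.47 + 3.00) = 2.302/6.470 = 0.356 μM/s.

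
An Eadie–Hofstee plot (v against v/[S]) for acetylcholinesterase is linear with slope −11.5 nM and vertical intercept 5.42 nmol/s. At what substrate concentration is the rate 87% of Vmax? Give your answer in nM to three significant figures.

The Eadie–Hofstee slope gives Km = 11.5 nM (slope = −Km).
v/Vmax = [S]/(Km+[S]) = 0.87 ⇒ [S] = Km·0.87/(1−0.87) = 11.5 × 6.692 = 77.0 nM.

77.0 nM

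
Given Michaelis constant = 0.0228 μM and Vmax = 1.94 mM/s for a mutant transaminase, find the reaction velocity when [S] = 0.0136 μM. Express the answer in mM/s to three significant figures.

[S]/(Km+[S]) = 0.0136/0.03640 = 0.3736, the fractional saturation.
v = 0.3736 × Vmax = 0.3736 × 1.94 = 0.725 mM/s.

0.725 mM/s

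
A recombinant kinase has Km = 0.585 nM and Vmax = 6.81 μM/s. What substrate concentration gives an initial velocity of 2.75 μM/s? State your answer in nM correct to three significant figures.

The required fractional saturation is v/Vmax = 2.75/6.81 = 0.4038.
Then [S]/(Km+[S]) = 0.4038 ⇒ [S] = 0.585 × 0.4038/(1 − 0.4038) = 0.396 nM.

0.396 nM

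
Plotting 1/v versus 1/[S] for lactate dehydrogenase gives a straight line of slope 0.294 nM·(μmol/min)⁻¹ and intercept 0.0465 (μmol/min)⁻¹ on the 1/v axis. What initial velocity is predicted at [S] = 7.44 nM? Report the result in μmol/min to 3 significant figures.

11.6 μmol/min

The y-intercept is 1/Vmax, so Vmax = 1/0.0465 = 21.5 μmol/min.
The slope is Km/Vmax, so Km = 0.294 × 21.5 = 6.32 nM.
Then v = 21.5 × 7.44/(6.32 + 7.44) = 11.6 μmol/min.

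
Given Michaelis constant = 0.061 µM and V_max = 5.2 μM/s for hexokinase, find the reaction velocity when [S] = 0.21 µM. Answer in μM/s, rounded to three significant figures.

4.03 μM/s

v = Vmax·[S]/(Km + [S]) = 5.2 × 0.21 / (0.061 + 0.21)
  = 1.092 / 0.2710 = 4.03 μM/s.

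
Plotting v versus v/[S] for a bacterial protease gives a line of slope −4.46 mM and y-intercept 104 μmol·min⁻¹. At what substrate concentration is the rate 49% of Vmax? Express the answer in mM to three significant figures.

4.29 mM

The Eadie–Hofstee slope gives Km = 4.46 mM (slope = −Km).
v/Vmax = [S]/(Km+[S]) = 0.49 ⇒ [S] = Km·0.49/(1−0.49) = 4.46 × 0.9608 = 4.29 mM.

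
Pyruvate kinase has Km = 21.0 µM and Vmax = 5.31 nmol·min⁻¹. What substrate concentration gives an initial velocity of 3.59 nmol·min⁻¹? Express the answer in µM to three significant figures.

Rearranging v = Vmax[S]/(Km+[S]) gives [S] = Km·v/(Vmax − v).
[S] = 21.0 × 3.59 / (5.31 − 3.59) = 75.39/1.720 = 43.8 µM.

43.8 µM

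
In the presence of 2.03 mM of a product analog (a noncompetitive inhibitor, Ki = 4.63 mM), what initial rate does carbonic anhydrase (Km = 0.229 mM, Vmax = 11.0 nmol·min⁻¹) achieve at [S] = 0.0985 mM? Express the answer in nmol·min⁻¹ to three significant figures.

α = 1 + [I]/Ki = 1 + 2.03/4.63 = 1.438.
For a noncompetitive inhibitor, Vmax is reduced to Vmax/α while Km is unchanged: Km,app = 0.229 mM, Vmax,app = 7.65 nmol·min⁻¹.
v = Vmax,app·[S]/(Km,app + [S]) = 7.65 × 0.0985/(0.229 + 0.0985) = 2.30 nmol·min⁻¹.

2.30 nmol·min⁻¹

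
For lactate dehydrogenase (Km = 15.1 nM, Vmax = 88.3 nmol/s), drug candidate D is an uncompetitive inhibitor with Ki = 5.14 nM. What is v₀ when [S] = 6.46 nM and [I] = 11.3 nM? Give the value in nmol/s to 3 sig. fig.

16.0 nmol/s

α = 1 + [I]/Ki = 1 + 11.3/5.14 = 3.198.
For an uncompetitive inhibitor, both parameters are divided by α, giving Vmax/α and Km/α: Km,app = 4.72 nM, Vmax,app = 27.6 nmol/s.
v = Vmax,app·[S]/(Km,app + [S]) = 27.6 × 6.46/(4.72 + 6.46) = 16.0 nmol/s.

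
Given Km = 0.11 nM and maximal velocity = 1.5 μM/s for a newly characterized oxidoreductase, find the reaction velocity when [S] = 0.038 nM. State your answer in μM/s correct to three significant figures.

0.385 μM/s

[S]/(Km+[S]) = 0.038/0.1480 = 0.2568, the fractional saturation.
v = 0.2568 × Vmax = 0.2568 × 1.5 = 0.385 μM/s.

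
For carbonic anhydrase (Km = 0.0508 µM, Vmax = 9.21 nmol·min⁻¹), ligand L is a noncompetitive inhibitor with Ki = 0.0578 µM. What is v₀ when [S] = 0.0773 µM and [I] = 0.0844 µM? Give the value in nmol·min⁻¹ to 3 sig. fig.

2.26 nmol·min⁻¹

α = 1 + [I]/Ki = 1 + 0.0844/0.0578 = 2.460.
For a noncompetitive inhibitor, Vmax is reduced to Vmax/α while Km is unchanged: Km,app = 0.0508 µM, Vmax,app = 3.74 nmol·min⁻¹.
v = Vmax,app·[S]/(Km,app + [S]) = 3.74 × 0.0773/(0.0508 + 0.0773) = 2.26 nmol·min⁻¹.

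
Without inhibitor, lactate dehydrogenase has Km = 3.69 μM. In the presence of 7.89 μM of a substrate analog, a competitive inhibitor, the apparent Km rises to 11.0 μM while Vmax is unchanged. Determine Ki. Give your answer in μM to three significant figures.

3.98 μM

Competitive: Km,app = α·Km with α = 1 + [I]/Ki.
α = Km,app/Km = 11.0/3.69 = 2.981.
Since α = 1 + [I]/Ki, [I]/Ki = 2.981 − 1 = 1.981 and Ki = 7.89/1.981 = 3.98 μM.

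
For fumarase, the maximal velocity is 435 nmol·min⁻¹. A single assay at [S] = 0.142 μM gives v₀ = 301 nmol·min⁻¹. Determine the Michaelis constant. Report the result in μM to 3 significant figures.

0.0632 μM

v/Vmax = 301/435 = 0.6920 = [S]/(Km+[S]).
So Km + [S] = [S]/0.6920 = 0.2052 μM, giving Km = 0.2052 − 0.142 = 0.0632 μM.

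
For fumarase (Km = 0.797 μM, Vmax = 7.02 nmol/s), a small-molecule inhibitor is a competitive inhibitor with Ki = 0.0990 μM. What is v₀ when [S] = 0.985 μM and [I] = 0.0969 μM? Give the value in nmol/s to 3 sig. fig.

α = 1 + [I]/Ki = 1 + 0.0969/0.0990 = 1.979.
For a competitive inhibitor, Vmax is unchanged and the apparent Km becomes α·Km: Km,app = 1.58 μM, Vmax,app = 7.02 nmol/s.
v = Vmax,app·[S]/(Km,app + [S]) = 7.02 × 0.985/(1.58 + 0.985) = 2.70 nmol/s.

2.70 nmol/s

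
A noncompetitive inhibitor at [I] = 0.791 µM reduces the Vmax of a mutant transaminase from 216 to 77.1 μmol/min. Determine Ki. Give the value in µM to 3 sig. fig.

0.439 µM

Noncompetitive: Vmax,app = Vmax/α with α = 1 + [I]/Ki.
α = Vmax/Vmax,app = 216/77.1 = 2.802.
Since α = 1 + [I]/Ki, [I]/Ki = 2.802 − 1 = 1.802 and Ki = 0.791/1.802 = 0.439 µM.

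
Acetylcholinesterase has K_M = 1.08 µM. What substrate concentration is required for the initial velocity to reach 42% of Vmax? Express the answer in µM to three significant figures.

v/Vmax = [S]/(Km+[S]) = 0.42, so [S] = Km·0.42/(1 − 0.42) = 1.08 × 0.7241.
[S] = 0.782 µM.

0.782 µM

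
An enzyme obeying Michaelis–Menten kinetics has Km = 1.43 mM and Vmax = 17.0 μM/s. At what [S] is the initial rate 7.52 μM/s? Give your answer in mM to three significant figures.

Rearranging v = Vmax[S]/(Km+[S]) gives [S] = Km·v/(Vmax − v).
[S] = 1.43 × 7.52 / (17.0 − 7.52) = 10.75/9.480 = 1.13 mM.

1.13 mM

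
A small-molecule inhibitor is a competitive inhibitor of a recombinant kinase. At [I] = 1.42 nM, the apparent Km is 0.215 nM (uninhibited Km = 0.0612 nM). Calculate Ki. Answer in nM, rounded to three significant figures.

Competitive: Km,app = α·Km with α = 1 + [I]/Ki.
α = Km,app/Km = 0.215/0.0612 = 3.513.
Since α = 1 + [I]/Ki, [I]/Ki = 3.513 − 1 = 2.513 and Ki = 1.42/2.513 = 0.565 nM.

0.565 nM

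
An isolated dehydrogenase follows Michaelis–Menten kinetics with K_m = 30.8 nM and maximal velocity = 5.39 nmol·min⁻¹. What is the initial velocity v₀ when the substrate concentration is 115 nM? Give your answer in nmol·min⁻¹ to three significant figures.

4.25 nmol·min⁻¹

[S]/(Km+[S]) = 115/145.8 = 0.7888, the fractional saturation.
v = 0.7888 × Vmax = 0.7888 × 5.39 = 4.25 nmol·min⁻¹.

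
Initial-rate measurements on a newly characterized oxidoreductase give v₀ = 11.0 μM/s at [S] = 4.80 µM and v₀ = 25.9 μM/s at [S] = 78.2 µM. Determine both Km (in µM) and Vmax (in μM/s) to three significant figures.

From v = Vmax[S]/(Km+[S]), each point gives Vmax = v(Km+[S])/[S].
Equating: 11.0(Km+4.80)/4.80 = 25.9(Km+78.2)/78.2.
2.292·Km + 11.0 = 0.3312·Km + 25.9, so (2.292 − 0.3312)·Km = 25.9 − 11.0.
Km = 14.90/1.960 = 7.60 µM; then Vmax = 11.0(7.60+4.80)/4.80 = 28.4 μM/s.

Km = 7.60 µM; Vmax = 28.4 μM/s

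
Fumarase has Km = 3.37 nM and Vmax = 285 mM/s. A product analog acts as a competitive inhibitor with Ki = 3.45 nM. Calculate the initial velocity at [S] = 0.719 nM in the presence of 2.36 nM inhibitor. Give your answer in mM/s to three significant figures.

α = 1 + [I]/Ki = 1 + 2.36/3.45 = 1.684.
For a competitive inhibitor, Vmax is unchanged and the apparent Km becomes α·Km: Km,app = 5.68 nM, Vmax,app = 285 mM/s.
v = Vmax,app·[S]/(Km,app + [S]) = 285 × 0.719/(5.68 + 0.719) = 32.0 mM/s.

32.0 mM/s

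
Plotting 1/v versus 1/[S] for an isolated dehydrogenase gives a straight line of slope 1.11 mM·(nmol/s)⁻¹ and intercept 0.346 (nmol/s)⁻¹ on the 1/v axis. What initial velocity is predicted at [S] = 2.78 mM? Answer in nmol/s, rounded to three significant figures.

The y-intercept is 1/Vmax, so Vmax = 1/0.346 = 2.89 nmol/s.
The slope is Km/Vmax, so Km = 1.11 × 2.89 = 3.21 mM.
Then v = 2.89 × 2.78/(3.21 + 2.78) = 1.34 nmol/s.

1.34 nmol/s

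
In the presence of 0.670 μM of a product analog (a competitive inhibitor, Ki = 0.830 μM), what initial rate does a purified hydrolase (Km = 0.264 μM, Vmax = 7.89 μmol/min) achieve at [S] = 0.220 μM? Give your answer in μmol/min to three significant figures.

2.49 μmol/min

α = 1 + [I]/Ki = 1 + 0.670/0.830 = 1.807.
For a competitive inhibitor, Vmax is unchanged and the apparent Km becomes α·Km: Km,app = 0.477 μM, Vmax,app = 7.89 μmol/min.
v = Vmax,app·[S]/(Km,app + [S]) = 7.89 × 0.220/(0.477 + 0.220) = 2.49 μmol/min.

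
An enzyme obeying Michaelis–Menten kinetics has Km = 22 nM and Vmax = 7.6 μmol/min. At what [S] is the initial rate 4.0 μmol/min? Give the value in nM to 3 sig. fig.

The required fractional saturation is v/Vmax = 4.0/7.6 = 0.5263.
Then [S]/(Km+[S]) = 0.5263 ⇒ [S] = 22 × 0.5263/(1 − 0.5263) = 24.4 nM.

24.4 nM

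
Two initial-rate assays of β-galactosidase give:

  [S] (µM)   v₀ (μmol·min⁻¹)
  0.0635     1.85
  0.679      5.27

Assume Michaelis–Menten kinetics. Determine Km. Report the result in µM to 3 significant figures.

0.160 µM

From v = Vmax[S]/(Km+[S]), each point gives Vmax = v(Km+[S])/[S].
Equating: 1.85(Km+0.0635)/0.0635 = 5.27(Km+0.679)/0.679.
29.13·Km + 1.85 = 7.761·Km + 5.27, so (29.13 − 7.761)·Km = 5.27 − 1.85.
Km = 3.420/21.37 = 0.160 µM; then Vmax = 1.85(0.160+0.0635)/0.0635 = 6.51 μmol·min⁻¹.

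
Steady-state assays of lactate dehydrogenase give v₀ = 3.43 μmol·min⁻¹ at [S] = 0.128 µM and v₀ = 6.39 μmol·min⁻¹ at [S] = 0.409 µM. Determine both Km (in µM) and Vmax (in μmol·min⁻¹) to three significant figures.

From v = Vmax[S]/(Km+[S]), each point gives Vmax = v(Km+[S])/[S].
Equating: 3.43(Km+0.128)/0.128 = 6.39(Km+0.409)/0.409.
26.80·Km + 3.43 = 15.62·Km + 6.39, so (26.80 − 15.62)·Km = 6.39 − 3.43.
Km = 2.960/11.17 = 0.265 µM; then Vmax = 3.43(0.265+0.128)/0.128 = 10.5 μmol·min⁻¹.

Km = 0.265 µM; Vmax = 10.5 μmol·min⁻¹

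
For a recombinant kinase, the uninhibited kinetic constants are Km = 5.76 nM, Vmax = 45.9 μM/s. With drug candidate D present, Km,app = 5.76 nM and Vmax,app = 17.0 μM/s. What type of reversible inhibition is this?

Vmax decreases (45.9 → 17.0 μM/s) while Km is unchanged — pure noncompetitive inhibition.

noncompetitive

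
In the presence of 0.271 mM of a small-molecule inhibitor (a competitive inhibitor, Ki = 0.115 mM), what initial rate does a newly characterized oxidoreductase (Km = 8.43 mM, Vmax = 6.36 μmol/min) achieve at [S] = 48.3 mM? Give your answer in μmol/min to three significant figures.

4.01 μmol/min

With α = 1 + [I]/Ki = 1 + 0.271/0.115 = 3.357, the competitive rate law is v = Vmax[S] / (αKm + [S]).
v = 6.36×48.3 / (3.357×8.43 + 48.3) = 307.2/76.60 = 4.01 μmol/min.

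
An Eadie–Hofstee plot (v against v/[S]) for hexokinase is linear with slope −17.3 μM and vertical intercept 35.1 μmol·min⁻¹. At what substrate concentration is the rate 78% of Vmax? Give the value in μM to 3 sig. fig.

The Eadie–Hofstee slope gives Km = 17.3 μM (slope = −Km).
v/Vmax = [S]/(Km+[S]) = 0.78 ⇒ [S] = Km·0.78/(1−0.78) = 17.3 × 3.545 = 61.3 μM.

61.3 μM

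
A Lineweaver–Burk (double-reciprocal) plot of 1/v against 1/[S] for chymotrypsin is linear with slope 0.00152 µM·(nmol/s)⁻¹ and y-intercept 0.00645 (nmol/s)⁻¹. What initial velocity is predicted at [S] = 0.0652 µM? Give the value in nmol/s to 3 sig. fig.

The y-intercept is 1/Vmax, so Vmax = 1/0.00645 = 155 nmol/s.
The slope is Km/Vmax, so Km = 0.00152 × 155 = 0.236 µM.
Then v = 155 × 0.0652/(0.236 + 0.0652) = 33.6 nmol/s.

33.6 nmol/s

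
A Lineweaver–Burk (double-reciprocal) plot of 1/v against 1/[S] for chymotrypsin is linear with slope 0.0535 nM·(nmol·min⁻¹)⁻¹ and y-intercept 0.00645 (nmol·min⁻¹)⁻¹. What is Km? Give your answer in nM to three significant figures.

8.29 nM

y-intercept = 1/Vmax ⇒ Vmax = 155 nmol·min⁻¹; slope = Km/Vmax ⇒ Km = slope × Vmax.
Km = 0.0535 × 155 = 8.29 nM.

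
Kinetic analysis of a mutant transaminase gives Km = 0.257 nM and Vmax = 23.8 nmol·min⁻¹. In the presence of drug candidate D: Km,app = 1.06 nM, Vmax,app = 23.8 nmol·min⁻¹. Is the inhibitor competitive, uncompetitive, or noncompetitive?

competitive

Km increases (0.257 → 1.06 nM) while Vmax is unchanged — the hallmark of competitive inhibition.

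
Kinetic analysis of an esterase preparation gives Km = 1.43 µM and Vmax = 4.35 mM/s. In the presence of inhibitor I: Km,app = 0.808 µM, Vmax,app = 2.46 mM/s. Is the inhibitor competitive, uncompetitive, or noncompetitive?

Both Km and Vmax decrease by the same factor (~1.77-fold) — characteristic of uncompetitive inhibition.

uncompetitive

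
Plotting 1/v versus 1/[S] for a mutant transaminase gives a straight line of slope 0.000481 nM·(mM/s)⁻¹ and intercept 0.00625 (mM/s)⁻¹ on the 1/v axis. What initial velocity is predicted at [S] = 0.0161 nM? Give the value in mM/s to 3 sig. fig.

The y-intercept is 1/Vmax, so Vmax = 1/0.00625 = 160 mM/s.
The slope is Km/Vmax, so Km = 0.000481 × 160 = 0.0770 nM.
Then v = 160 × 0.0161/(0.0770 + 0.0161) = 27.7 mM/s.

27.7 mM/s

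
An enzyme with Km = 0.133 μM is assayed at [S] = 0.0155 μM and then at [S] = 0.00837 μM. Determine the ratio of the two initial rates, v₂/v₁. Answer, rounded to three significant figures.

0.567

Since Vmax cancels, v₂/v₁ = [S]₂(Km+[S]₁) / [S]₁(Km+[S]₂).
= 0.00837×(0.133+0.0155) / (0.0155×(0.133+0.00837)) = 0.001243/0.002191 = 0.567.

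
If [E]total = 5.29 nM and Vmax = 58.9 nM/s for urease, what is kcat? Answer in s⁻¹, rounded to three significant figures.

kcat = Vmax/[E]total = 58.9 nM/s / 5.29 nM = 11.1 s⁻¹.

11.1 s⁻¹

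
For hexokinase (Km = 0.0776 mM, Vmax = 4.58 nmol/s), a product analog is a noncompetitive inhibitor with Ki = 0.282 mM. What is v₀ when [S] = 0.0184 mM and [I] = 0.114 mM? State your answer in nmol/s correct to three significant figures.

0.625 nmol/s

α = 1 + [I]/Ki = 1 + 0.114/0.282 = 1.404.
For a noncompetitive inhibitor, Vmax is reduced to Vmax/α while Km is unchanged: Km,app = 0.0776 mM, Vmax,app = 3.26 nmol/s.
v = Vmax,app·[S]/(Km,app + [S]) = 3.26 × 0.0184/(0.0776 + 0.0184) = 0.625 nmol/s.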